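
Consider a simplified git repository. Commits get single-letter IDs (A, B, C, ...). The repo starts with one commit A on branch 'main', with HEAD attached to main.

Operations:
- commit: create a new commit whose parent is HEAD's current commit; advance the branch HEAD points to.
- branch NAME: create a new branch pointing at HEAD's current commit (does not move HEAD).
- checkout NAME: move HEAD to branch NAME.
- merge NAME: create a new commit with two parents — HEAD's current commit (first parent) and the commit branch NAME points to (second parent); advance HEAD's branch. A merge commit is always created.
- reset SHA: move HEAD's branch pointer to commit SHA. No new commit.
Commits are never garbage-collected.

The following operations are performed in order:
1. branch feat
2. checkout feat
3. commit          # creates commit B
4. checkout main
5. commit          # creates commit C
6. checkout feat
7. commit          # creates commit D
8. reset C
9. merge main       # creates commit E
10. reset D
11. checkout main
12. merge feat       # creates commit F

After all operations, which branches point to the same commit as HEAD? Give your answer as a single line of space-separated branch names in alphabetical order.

After op 1 (branch): HEAD=main@A [feat=A main=A]
After op 2 (checkout): HEAD=feat@A [feat=A main=A]
After op 3 (commit): HEAD=feat@B [feat=B main=A]
After op 4 (checkout): HEAD=main@A [feat=B main=A]
After op 5 (commit): HEAD=main@C [feat=B main=C]
After op 6 (checkout): HEAD=feat@B [feat=B main=C]
After op 7 (commit): HEAD=feat@D [feat=D main=C]
After op 8 (reset): HEAD=feat@C [feat=C main=C]
After op 9 (merge): HEAD=feat@E [feat=E main=C]
After op 10 (reset): HEAD=feat@D [feat=D main=C]
After op 11 (checkout): HEAD=main@C [feat=D main=C]
After op 12 (merge): HEAD=main@F [feat=D main=F]

Answer: main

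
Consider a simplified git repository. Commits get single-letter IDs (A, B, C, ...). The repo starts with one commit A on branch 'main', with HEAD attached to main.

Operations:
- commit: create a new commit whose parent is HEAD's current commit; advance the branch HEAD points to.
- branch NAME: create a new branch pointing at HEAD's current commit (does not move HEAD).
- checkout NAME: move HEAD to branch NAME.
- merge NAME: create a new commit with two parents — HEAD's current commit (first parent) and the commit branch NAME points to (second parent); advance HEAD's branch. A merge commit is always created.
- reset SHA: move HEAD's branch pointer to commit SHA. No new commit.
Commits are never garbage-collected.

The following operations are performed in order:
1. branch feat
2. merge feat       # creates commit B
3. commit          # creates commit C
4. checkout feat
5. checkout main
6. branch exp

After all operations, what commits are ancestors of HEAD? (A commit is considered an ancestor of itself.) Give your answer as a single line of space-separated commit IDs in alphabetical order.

Answer: A B C

Derivation:
After op 1 (branch): HEAD=main@A [feat=A main=A]
After op 2 (merge): HEAD=main@B [feat=A main=B]
After op 3 (commit): HEAD=main@C [feat=A main=C]
After op 4 (checkout): HEAD=feat@A [feat=A main=C]
After op 5 (checkout): HEAD=main@C [feat=A main=C]
After op 6 (branch): HEAD=main@C [exp=C feat=A main=C]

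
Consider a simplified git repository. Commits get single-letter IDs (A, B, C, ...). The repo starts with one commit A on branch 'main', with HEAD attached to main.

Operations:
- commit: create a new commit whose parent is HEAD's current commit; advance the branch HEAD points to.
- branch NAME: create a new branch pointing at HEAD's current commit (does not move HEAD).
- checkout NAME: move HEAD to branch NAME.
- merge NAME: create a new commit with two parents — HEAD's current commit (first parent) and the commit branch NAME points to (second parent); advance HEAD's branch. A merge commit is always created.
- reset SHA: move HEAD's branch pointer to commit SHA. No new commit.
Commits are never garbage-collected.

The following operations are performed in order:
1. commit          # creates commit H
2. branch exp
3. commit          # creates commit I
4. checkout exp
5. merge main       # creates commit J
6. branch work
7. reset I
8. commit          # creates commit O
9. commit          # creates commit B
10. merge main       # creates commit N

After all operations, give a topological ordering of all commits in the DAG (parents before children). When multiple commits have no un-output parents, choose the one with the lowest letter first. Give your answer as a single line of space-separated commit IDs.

Answer: A H I J O B N

Derivation:
After op 1 (commit): HEAD=main@H [main=H]
After op 2 (branch): HEAD=main@H [exp=H main=H]
After op 3 (commit): HEAD=main@I [exp=H main=I]
After op 4 (checkout): HEAD=exp@H [exp=H main=I]
After op 5 (merge): HEAD=exp@J [exp=J main=I]
After op 6 (branch): HEAD=exp@J [exp=J main=I work=J]
After op 7 (reset): HEAD=exp@I [exp=I main=I work=J]
After op 8 (commit): HEAD=exp@O [exp=O main=I work=J]
After op 9 (commit): HEAD=exp@B [exp=B main=I work=J]
After op 10 (merge): HEAD=exp@N [exp=N main=I work=J]
commit A: parents=[]
commit B: parents=['O']
commit H: parents=['A']
commit I: parents=['H']
commit J: parents=['H', 'I']
commit N: parents=['B', 'I']
commit O: parents=['I']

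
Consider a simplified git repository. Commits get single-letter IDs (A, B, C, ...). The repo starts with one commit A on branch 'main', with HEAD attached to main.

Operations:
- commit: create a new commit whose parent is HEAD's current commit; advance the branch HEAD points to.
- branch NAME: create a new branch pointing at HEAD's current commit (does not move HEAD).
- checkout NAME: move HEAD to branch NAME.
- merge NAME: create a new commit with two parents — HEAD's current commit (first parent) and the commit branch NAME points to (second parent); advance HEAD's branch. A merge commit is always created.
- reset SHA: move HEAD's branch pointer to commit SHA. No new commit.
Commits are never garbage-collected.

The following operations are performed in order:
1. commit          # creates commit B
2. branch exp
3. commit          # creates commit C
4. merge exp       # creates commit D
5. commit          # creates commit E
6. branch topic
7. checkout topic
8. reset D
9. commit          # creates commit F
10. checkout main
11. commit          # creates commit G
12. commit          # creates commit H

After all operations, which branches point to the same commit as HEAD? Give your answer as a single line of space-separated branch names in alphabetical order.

Answer: main

Derivation:
After op 1 (commit): HEAD=main@B [main=B]
After op 2 (branch): HEAD=main@B [exp=B main=B]
After op 3 (commit): HEAD=main@C [exp=B main=C]
After op 4 (merge): HEAD=main@D [exp=B main=D]
After op 5 (commit): HEAD=main@E [exp=B main=E]
After op 6 (branch): HEAD=main@E [exp=B main=E topic=E]
After op 7 (checkout): HEAD=topic@E [exp=B main=E topic=E]
After op 8 (reset): HEAD=topic@D [exp=B main=E topic=D]
After op 9 (commit): HEAD=topic@F [exp=B main=E topic=F]
After op 10 (checkout): HEAD=main@E [exp=B main=E topic=F]
After op 11 (commit): HEAD=main@G [exp=B main=G topic=F]
After op 12 (commit): HEAD=main@H [exp=B main=H topic=F]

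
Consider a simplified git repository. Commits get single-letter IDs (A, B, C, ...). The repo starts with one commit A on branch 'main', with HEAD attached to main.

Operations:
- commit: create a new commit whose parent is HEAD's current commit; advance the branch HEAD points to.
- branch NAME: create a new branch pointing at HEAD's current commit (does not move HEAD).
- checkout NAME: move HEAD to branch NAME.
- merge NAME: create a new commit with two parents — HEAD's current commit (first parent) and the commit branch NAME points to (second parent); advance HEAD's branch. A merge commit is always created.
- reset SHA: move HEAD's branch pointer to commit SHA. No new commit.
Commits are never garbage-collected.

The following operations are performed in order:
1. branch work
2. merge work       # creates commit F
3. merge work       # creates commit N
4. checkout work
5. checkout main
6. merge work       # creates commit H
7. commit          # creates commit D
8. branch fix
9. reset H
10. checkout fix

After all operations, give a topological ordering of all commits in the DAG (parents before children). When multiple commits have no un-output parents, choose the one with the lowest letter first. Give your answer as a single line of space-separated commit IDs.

After op 1 (branch): HEAD=main@A [main=A work=A]
After op 2 (merge): HEAD=main@F [main=F work=A]
After op 3 (merge): HEAD=main@N [main=N work=A]
After op 4 (checkout): HEAD=work@A [main=N work=A]
After op 5 (checkout): HEAD=main@N [main=N work=A]
After op 6 (merge): HEAD=main@H [main=H work=A]
After op 7 (commit): HEAD=main@D [main=D work=A]
After op 8 (branch): HEAD=main@D [fix=D main=D work=A]
After op 9 (reset): HEAD=main@H [fix=D main=H work=A]
After op 10 (checkout): HEAD=fix@D [fix=D main=H work=A]
commit A: parents=[]
commit D: parents=['H']
commit F: parents=['A', 'A']
commit H: parents=['N', 'A']
commit N: parents=['F', 'A']

Answer: A F N H D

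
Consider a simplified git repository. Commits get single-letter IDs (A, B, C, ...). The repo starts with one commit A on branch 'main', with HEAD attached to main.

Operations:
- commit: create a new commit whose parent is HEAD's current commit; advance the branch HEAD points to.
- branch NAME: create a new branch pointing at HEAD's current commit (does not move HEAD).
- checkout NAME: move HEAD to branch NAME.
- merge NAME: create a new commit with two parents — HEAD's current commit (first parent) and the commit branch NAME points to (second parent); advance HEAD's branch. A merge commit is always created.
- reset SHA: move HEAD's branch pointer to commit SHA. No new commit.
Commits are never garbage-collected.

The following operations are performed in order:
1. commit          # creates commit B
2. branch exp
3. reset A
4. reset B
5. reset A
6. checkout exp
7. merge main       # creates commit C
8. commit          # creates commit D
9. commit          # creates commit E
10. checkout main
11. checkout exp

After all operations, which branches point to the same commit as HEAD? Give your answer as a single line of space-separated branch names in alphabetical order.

Answer: exp

Derivation:
After op 1 (commit): HEAD=main@B [main=B]
After op 2 (branch): HEAD=main@B [exp=B main=B]
After op 3 (reset): HEAD=main@A [exp=B main=A]
After op 4 (reset): HEAD=main@B [exp=B main=B]
After op 5 (reset): HEAD=main@A [exp=B main=A]
After op 6 (checkout): HEAD=exp@B [exp=B main=A]
After op 7 (merge): HEAD=exp@C [exp=C main=A]
After op 8 (commit): HEAD=exp@D [exp=D main=A]
After op 9 (commit): HEAD=exp@E [exp=E main=A]
After op 10 (checkout): HEAD=main@A [exp=E main=A]
After op 11 (checkout): HEAD=exp@E [exp=E main=A]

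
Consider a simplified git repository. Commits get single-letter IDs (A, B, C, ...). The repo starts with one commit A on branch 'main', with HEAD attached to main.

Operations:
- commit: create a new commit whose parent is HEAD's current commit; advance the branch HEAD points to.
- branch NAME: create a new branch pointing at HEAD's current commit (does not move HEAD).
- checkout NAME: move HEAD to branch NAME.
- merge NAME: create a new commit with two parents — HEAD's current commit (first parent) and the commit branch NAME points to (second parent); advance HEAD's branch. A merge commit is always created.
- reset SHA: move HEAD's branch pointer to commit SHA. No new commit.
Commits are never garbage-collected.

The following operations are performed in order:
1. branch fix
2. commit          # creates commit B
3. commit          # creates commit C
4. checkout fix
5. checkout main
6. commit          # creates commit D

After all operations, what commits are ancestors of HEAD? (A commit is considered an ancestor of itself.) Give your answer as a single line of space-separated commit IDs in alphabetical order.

After op 1 (branch): HEAD=main@A [fix=A main=A]
After op 2 (commit): HEAD=main@B [fix=A main=B]
After op 3 (commit): HEAD=main@C [fix=A main=C]
After op 4 (checkout): HEAD=fix@A [fix=A main=C]
After op 5 (checkout): HEAD=main@C [fix=A main=C]
After op 6 (commit): HEAD=main@D [fix=A main=D]

Answer: A B C D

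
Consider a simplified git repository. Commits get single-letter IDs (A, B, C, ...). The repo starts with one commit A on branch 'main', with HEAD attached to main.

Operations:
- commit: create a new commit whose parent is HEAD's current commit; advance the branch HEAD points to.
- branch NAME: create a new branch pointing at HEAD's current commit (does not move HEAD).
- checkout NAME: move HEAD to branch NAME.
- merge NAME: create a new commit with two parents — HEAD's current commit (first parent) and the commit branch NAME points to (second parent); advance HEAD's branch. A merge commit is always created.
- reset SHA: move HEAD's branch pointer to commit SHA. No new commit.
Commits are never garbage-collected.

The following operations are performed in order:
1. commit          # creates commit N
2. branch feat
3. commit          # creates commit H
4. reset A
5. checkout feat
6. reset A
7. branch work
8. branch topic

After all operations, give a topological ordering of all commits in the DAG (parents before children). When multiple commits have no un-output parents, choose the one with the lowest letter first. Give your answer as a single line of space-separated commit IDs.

After op 1 (commit): HEAD=main@N [main=N]
After op 2 (branch): HEAD=main@N [feat=N main=N]
After op 3 (commit): HEAD=main@H [feat=N main=H]
After op 4 (reset): HEAD=main@A [feat=N main=A]
After op 5 (checkout): HEAD=feat@N [feat=N main=A]
After op 6 (reset): HEAD=feat@A [feat=A main=A]
After op 7 (branch): HEAD=feat@A [feat=A main=A work=A]
After op 8 (branch): HEAD=feat@A [feat=A main=A topic=A work=A]
commit A: parents=[]
commit H: parents=['N']
commit N: parents=['A']

Answer: A N H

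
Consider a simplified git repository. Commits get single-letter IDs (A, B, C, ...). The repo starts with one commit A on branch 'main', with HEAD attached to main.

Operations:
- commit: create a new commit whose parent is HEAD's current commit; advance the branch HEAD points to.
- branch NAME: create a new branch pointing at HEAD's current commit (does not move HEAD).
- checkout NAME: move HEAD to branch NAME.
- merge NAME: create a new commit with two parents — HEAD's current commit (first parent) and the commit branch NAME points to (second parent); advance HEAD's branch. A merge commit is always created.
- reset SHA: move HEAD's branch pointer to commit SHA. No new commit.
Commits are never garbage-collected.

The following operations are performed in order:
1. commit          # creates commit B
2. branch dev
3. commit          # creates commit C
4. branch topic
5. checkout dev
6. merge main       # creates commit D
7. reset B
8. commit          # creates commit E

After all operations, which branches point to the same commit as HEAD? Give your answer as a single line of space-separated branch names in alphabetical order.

Answer: dev

Derivation:
After op 1 (commit): HEAD=main@B [main=B]
After op 2 (branch): HEAD=main@B [dev=B main=B]
After op 3 (commit): HEAD=main@C [dev=B main=C]
After op 4 (branch): HEAD=main@C [dev=B main=C topic=C]
After op 5 (checkout): HEAD=dev@B [dev=B main=C topic=C]
After op 6 (merge): HEAD=dev@D [dev=D main=C topic=C]
After op 7 (reset): HEAD=dev@B [dev=B main=C topic=C]
After op 8 (commit): HEAD=dev@E [dev=E main=C topic=C]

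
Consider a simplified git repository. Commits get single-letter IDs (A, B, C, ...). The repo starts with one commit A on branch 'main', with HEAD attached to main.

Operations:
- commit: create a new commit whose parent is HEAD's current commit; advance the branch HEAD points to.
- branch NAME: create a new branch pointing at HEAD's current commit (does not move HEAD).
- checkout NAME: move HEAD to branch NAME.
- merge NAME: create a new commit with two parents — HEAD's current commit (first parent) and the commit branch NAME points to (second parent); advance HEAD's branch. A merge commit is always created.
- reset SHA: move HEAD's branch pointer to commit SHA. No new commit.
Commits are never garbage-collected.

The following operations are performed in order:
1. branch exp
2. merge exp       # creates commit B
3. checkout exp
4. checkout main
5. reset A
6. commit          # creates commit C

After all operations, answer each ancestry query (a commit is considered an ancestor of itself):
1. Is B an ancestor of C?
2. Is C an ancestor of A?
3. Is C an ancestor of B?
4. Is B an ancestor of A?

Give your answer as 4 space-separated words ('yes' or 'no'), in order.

Answer: no no no no

Derivation:
After op 1 (branch): HEAD=main@A [exp=A main=A]
After op 2 (merge): HEAD=main@B [exp=A main=B]
After op 3 (checkout): HEAD=exp@A [exp=A main=B]
After op 4 (checkout): HEAD=main@B [exp=A main=B]
After op 5 (reset): HEAD=main@A [exp=A main=A]
After op 6 (commit): HEAD=main@C [exp=A main=C]
ancestors(C) = {A,C}; B in? no
ancestors(A) = {A}; C in? no
ancestors(B) = {A,B}; C in? no
ancestors(A) = {A}; B in? no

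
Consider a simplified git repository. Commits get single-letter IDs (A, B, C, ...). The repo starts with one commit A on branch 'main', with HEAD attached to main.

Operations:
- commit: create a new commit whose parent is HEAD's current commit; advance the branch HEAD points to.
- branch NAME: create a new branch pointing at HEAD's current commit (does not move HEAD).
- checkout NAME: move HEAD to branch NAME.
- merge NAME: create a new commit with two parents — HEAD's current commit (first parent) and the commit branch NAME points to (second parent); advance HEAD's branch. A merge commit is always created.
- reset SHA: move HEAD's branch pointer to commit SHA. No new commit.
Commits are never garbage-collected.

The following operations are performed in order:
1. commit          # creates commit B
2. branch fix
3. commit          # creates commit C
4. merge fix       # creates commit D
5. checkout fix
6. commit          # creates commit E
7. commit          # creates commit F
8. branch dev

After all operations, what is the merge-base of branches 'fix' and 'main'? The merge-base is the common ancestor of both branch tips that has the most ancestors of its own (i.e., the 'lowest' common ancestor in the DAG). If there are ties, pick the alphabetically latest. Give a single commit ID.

After op 1 (commit): HEAD=main@B [main=B]
After op 2 (branch): HEAD=main@B [fix=B main=B]
After op 3 (commit): HEAD=main@C [fix=B main=C]
After op 4 (merge): HEAD=main@D [fix=B main=D]
After op 5 (checkout): HEAD=fix@B [fix=B main=D]
After op 6 (commit): HEAD=fix@E [fix=E main=D]
After op 7 (commit): HEAD=fix@F [fix=F main=D]
After op 8 (branch): HEAD=fix@F [dev=F fix=F main=D]
ancestors(fix=F): ['A', 'B', 'E', 'F']
ancestors(main=D): ['A', 'B', 'C', 'D']
common: ['A', 'B']

Answer: B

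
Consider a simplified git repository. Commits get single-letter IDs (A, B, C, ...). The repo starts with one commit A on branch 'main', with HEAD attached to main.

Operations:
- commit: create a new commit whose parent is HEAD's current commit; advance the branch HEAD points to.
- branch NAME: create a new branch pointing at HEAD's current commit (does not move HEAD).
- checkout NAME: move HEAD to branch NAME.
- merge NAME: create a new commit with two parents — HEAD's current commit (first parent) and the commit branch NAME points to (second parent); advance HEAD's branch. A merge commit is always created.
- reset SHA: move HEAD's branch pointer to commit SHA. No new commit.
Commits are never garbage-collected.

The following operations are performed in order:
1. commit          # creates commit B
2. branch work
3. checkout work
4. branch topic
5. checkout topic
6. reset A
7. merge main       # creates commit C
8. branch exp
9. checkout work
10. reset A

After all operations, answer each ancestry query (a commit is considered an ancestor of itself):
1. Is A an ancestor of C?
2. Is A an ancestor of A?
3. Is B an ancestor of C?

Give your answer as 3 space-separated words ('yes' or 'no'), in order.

After op 1 (commit): HEAD=main@B [main=B]
After op 2 (branch): HEAD=main@B [main=B work=B]
After op 3 (checkout): HEAD=work@B [main=B work=B]
After op 4 (branch): HEAD=work@B [main=B topic=B work=B]
After op 5 (checkout): HEAD=topic@B [main=B topic=B work=B]
After op 6 (reset): HEAD=topic@A [main=B topic=A work=B]
After op 7 (merge): HEAD=topic@C [main=B topic=C work=B]
After op 8 (branch): HEAD=topic@C [exp=C main=B topic=C work=B]
After op 9 (checkout): HEAD=work@B [exp=C main=B topic=C work=B]
After op 10 (reset): HEAD=work@A [exp=C main=B topic=C work=A]
ancestors(C) = {A,B,C}; A in? yes
ancestors(A) = {A}; A in? yes
ancestors(C) = {A,B,C}; B in? yes

Answer: yes yes yes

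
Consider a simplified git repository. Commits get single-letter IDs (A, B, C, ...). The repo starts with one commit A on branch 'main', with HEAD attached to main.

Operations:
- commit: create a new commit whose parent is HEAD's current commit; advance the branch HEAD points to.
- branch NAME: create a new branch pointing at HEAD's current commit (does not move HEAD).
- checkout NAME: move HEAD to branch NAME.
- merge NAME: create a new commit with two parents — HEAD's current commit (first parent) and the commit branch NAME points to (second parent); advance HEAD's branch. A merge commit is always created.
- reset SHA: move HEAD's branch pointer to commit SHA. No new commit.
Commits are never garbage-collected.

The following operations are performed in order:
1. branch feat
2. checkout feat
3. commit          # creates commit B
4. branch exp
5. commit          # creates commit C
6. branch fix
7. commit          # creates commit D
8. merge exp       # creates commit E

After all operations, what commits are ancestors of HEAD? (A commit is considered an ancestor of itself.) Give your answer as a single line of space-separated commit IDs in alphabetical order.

After op 1 (branch): HEAD=main@A [feat=A main=A]
After op 2 (checkout): HEAD=feat@A [feat=A main=A]
After op 3 (commit): HEAD=feat@B [feat=B main=A]
After op 4 (branch): HEAD=feat@B [exp=B feat=B main=A]
After op 5 (commit): HEAD=feat@C [exp=B feat=C main=A]
After op 6 (branch): HEAD=feat@C [exp=B feat=C fix=C main=A]
After op 7 (commit): HEAD=feat@D [exp=B feat=D fix=C main=A]
After op 8 (merge): HEAD=feat@E [exp=B feat=E fix=C main=A]

Answer: A B C D E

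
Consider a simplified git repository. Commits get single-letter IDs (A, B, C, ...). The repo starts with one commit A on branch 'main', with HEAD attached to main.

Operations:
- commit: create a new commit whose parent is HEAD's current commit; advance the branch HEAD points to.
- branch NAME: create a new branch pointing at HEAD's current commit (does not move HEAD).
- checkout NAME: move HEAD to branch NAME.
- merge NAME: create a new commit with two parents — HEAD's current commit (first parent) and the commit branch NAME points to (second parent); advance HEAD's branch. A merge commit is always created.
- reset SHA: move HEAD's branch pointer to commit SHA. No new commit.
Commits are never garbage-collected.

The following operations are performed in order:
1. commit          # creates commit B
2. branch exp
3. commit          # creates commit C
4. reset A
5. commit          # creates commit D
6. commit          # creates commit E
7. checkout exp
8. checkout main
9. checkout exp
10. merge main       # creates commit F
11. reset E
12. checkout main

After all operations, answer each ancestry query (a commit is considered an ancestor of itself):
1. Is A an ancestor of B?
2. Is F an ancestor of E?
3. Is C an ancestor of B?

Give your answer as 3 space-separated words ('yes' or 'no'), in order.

Answer: yes no no

Derivation:
After op 1 (commit): HEAD=main@B [main=B]
After op 2 (branch): HEAD=main@B [exp=B main=B]
After op 3 (commit): HEAD=main@C [exp=B main=C]
After op 4 (reset): HEAD=main@A [exp=B main=A]
After op 5 (commit): HEAD=main@D [exp=B main=D]
After op 6 (commit): HEAD=main@E [exp=B main=E]
After op 7 (checkout): HEAD=exp@B [exp=B main=E]
After op 8 (checkout): HEAD=main@E [exp=B main=E]
After op 9 (checkout): HEAD=exp@B [exp=B main=E]
After op 10 (merge): HEAD=exp@F [exp=F main=E]
After op 11 (reset): HEAD=exp@E [exp=E main=E]
After op 12 (checkout): HEAD=main@E [exp=E main=E]
ancestors(B) = {A,B}; A in? yes
ancestors(E) = {A,D,E}; F in? no
ancestors(B) = {A,B}; C in? no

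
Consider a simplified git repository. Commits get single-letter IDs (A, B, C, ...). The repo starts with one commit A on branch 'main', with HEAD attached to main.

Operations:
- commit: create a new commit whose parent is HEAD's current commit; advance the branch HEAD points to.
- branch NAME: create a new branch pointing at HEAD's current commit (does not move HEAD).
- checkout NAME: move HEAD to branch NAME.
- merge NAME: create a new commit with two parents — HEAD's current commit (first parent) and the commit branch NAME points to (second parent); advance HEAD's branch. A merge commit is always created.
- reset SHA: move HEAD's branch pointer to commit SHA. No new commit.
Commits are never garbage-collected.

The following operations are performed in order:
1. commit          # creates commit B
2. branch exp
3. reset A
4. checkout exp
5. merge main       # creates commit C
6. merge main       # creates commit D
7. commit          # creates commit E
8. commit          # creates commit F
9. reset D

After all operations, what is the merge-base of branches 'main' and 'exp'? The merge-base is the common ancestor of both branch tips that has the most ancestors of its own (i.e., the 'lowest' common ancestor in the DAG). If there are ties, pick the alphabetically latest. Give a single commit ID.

After op 1 (commit): HEAD=main@B [main=B]
After op 2 (branch): HEAD=main@B [exp=B main=B]
After op 3 (reset): HEAD=main@A [exp=B main=A]
After op 4 (checkout): HEAD=exp@B [exp=B main=A]
After op 5 (merge): HEAD=exp@C [exp=C main=A]
After op 6 (merge): HEAD=exp@D [exp=D main=A]
After op 7 (commit): HEAD=exp@E [exp=E main=A]
After op 8 (commit): HEAD=exp@F [exp=F main=A]
After op 9 (reset): HEAD=exp@D [exp=D main=A]
ancestors(main=A): ['A']
ancestors(exp=D): ['A', 'B', 'C', 'D']
common: ['A']

Answer: A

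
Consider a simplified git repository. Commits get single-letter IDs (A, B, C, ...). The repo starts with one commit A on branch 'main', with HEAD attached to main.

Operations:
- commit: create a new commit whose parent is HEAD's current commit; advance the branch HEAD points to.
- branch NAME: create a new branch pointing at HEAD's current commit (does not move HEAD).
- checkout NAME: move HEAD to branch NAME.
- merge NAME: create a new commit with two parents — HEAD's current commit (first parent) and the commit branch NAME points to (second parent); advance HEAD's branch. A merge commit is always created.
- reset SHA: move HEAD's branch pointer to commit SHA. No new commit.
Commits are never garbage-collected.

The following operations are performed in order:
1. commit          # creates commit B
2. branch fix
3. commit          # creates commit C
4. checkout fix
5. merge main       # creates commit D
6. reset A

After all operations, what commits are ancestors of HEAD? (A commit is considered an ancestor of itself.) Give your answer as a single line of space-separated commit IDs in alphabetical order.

After op 1 (commit): HEAD=main@B [main=B]
After op 2 (branch): HEAD=main@B [fix=B main=B]
After op 3 (commit): HEAD=main@C [fix=B main=C]
After op 4 (checkout): HEAD=fix@B [fix=B main=C]
After op 5 (merge): HEAD=fix@D [fix=D main=C]
After op 6 (reset): HEAD=fix@A [fix=A main=C]

Answer: A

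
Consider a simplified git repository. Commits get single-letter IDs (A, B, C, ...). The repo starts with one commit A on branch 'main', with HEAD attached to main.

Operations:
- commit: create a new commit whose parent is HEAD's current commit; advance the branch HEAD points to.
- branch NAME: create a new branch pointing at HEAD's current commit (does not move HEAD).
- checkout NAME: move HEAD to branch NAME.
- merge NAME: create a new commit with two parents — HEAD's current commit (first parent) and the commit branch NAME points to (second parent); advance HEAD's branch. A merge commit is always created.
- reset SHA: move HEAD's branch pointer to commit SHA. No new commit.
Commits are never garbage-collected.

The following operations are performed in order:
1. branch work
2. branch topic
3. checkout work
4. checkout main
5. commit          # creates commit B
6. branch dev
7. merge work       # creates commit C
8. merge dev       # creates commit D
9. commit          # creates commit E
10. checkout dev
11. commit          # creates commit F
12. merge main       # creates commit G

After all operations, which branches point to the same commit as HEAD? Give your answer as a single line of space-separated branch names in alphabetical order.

Answer: dev

Derivation:
After op 1 (branch): HEAD=main@A [main=A work=A]
After op 2 (branch): HEAD=main@A [main=A topic=A work=A]
After op 3 (checkout): HEAD=work@A [main=A topic=A work=A]
After op 4 (checkout): HEAD=main@A [main=A topic=A work=A]
After op 5 (commit): HEAD=main@B [main=B topic=A work=A]
After op 6 (branch): HEAD=main@B [dev=B main=B topic=A work=A]
After op 7 (merge): HEAD=main@C [dev=B main=C topic=A work=A]
After op 8 (merge): HEAD=main@D [dev=B main=D topic=A work=A]
After op 9 (commit): HEAD=main@E [dev=B main=E topic=A work=A]
After op 10 (checkout): HEAD=dev@B [dev=B main=E topic=A work=A]
After op 11 (commit): HEAD=dev@F [dev=F main=E topic=A work=A]
After op 12 (merge): HEAD=dev@G [dev=G main=E topic=A work=A]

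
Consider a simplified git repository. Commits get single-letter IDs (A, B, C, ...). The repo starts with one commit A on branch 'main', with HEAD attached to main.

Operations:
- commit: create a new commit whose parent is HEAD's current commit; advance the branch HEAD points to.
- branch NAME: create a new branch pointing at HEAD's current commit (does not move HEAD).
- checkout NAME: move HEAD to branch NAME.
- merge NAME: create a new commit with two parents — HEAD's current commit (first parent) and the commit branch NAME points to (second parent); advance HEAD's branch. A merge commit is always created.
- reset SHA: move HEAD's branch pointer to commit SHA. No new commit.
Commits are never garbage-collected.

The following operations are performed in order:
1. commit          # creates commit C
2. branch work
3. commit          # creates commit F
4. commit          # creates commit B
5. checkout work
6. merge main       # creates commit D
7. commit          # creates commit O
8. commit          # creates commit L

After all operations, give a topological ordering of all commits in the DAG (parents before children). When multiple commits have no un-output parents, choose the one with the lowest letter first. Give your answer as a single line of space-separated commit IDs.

After op 1 (commit): HEAD=main@C [main=C]
After op 2 (branch): HEAD=main@C [main=C work=C]
After op 3 (commit): HEAD=main@F [main=F work=C]
After op 4 (commit): HEAD=main@B [main=B work=C]
After op 5 (checkout): HEAD=work@C [main=B work=C]
After op 6 (merge): HEAD=work@D [main=B work=D]
After op 7 (commit): HEAD=work@O [main=B work=O]
After op 8 (commit): HEAD=work@L [main=B work=L]
commit A: parents=[]
commit B: parents=['F']
commit C: parents=['A']
commit D: parents=['C', 'B']
commit F: parents=['C']
commit L: parents=['O']
commit O: parents=['D']

Answer: A C F B D O L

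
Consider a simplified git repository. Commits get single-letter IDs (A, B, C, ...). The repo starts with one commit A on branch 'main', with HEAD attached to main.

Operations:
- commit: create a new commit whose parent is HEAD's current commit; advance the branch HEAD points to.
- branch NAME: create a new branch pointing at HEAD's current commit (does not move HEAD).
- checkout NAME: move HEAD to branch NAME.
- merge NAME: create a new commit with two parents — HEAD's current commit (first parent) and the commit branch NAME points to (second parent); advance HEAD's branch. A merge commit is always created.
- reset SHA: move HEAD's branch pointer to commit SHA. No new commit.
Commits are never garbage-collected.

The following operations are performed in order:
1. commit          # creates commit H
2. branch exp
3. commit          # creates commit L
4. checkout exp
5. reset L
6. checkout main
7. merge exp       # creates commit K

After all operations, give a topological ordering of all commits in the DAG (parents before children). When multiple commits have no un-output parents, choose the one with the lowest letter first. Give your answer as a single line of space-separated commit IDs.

After op 1 (commit): HEAD=main@H [main=H]
After op 2 (branch): HEAD=main@H [exp=H main=H]
After op 3 (commit): HEAD=main@L [exp=H main=L]
After op 4 (checkout): HEAD=exp@H [exp=H main=L]
After op 5 (reset): HEAD=exp@L [exp=L main=L]
After op 6 (checkout): HEAD=main@L [exp=L main=L]
After op 7 (merge): HEAD=main@K [exp=L main=K]
commit A: parents=[]
commit H: parents=['A']
commit K: parents=['L', 'L']
commit L: parents=['H']

Answer: A H L K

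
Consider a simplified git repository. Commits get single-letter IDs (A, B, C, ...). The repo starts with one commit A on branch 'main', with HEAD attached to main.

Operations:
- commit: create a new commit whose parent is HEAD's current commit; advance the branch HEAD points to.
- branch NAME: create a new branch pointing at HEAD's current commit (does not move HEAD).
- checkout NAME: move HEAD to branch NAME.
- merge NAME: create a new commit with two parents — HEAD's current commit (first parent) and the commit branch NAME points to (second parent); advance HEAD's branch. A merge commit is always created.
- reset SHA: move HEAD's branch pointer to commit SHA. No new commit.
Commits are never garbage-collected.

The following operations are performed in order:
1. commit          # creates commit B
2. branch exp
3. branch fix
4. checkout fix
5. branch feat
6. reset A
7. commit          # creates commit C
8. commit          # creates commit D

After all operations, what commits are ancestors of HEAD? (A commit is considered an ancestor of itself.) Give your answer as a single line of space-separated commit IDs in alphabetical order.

Answer: A C D

Derivation:
After op 1 (commit): HEAD=main@B [main=B]
After op 2 (branch): HEAD=main@B [exp=B main=B]
After op 3 (branch): HEAD=main@B [exp=B fix=B main=B]
After op 4 (checkout): HEAD=fix@B [exp=B fix=B main=B]
After op 5 (branch): HEAD=fix@B [exp=B feat=B fix=B main=B]
After op 6 (reset): HEAD=fix@A [exp=B feat=B fix=A main=B]
After op 7 (commit): HEAD=fix@C [exp=B feat=B fix=C main=B]
After op 8 (commit): HEAD=fix@D [exp=B feat=B fix=D main=B]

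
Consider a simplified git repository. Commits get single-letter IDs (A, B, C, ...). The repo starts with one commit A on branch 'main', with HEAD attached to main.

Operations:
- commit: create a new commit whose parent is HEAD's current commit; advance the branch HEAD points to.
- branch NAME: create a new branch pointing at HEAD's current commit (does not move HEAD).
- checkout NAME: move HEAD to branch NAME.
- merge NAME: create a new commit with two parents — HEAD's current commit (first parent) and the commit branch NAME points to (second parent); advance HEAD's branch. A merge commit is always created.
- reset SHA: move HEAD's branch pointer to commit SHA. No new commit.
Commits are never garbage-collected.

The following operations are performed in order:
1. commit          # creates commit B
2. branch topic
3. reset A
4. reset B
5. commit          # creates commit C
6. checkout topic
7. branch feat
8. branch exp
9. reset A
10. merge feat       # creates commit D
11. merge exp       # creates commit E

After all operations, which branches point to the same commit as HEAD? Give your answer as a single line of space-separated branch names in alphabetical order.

Answer: topic

Derivation:
After op 1 (commit): HEAD=main@B [main=B]
After op 2 (branch): HEAD=main@B [main=B topic=B]
After op 3 (reset): HEAD=main@A [main=A topic=B]
After op 4 (reset): HEAD=main@B [main=B topic=B]
After op 5 (commit): HEAD=main@C [main=C topic=B]
After op 6 (checkout): HEAD=topic@B [main=C topic=B]
After op 7 (branch): HEAD=topic@B [feat=B main=C topic=B]
After op 8 (branch): HEAD=topic@B [exp=B feat=B main=C topic=B]
After op 9 (reset): HEAD=topic@A [exp=B feat=B main=C topic=A]
After op 10 (merge): HEAD=topic@D [exp=B feat=B main=C topic=D]
After op 11 (merge): HEAD=topic@E [exp=B feat=B main=C topic=E]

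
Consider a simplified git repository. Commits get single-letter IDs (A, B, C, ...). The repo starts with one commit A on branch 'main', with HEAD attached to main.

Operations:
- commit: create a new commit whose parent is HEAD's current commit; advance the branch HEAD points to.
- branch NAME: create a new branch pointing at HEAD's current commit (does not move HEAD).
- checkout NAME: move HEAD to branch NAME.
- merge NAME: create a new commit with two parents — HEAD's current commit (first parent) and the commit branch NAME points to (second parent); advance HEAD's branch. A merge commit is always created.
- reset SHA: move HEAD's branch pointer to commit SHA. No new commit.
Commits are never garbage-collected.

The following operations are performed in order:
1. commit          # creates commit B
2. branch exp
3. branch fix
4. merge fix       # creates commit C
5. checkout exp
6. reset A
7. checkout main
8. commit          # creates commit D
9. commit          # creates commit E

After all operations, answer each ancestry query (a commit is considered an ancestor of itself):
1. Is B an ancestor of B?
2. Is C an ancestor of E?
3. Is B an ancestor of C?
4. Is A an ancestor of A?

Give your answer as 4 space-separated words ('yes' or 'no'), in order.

After op 1 (commit): HEAD=main@B [main=B]
After op 2 (branch): HEAD=main@B [exp=B main=B]
After op 3 (branch): HEAD=main@B [exp=B fix=B main=B]
After op 4 (merge): HEAD=main@C [exp=B fix=B main=C]
After op 5 (checkout): HEAD=exp@B [exp=B fix=B main=C]
After op 6 (reset): HEAD=exp@A [exp=A fix=B main=C]
After op 7 (checkout): HEAD=main@C [exp=A fix=B main=C]
After op 8 (commit): HEAD=main@D [exp=A fix=B main=D]
After op 9 (commit): HEAD=main@E [exp=A fix=B main=E]
ancestors(B) = {A,B}; B in? yes
ancestors(E) = {A,B,C,D,E}; C in? yes
ancestors(C) = {A,B,C}; B in? yes
ancestors(A) = {A}; A in? yes

Answer: yes yes yes yes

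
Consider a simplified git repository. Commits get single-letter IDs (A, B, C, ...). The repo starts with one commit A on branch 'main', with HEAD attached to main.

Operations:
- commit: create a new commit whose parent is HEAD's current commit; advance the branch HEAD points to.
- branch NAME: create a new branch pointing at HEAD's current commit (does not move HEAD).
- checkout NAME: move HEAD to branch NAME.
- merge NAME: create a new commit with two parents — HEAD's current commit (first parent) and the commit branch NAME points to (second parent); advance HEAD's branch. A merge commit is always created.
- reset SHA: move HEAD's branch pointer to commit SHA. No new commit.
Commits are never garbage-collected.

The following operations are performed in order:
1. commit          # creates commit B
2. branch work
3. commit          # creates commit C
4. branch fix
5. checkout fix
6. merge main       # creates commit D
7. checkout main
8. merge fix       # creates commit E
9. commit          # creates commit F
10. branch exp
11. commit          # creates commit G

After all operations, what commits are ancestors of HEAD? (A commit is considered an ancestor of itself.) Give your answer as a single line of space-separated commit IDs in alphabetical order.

After op 1 (commit): HEAD=main@B [main=B]
After op 2 (branch): HEAD=main@B [main=B work=B]
After op 3 (commit): HEAD=main@C [main=C work=B]
After op 4 (branch): HEAD=main@C [fix=C main=C work=B]
After op 5 (checkout): HEAD=fix@C [fix=C main=C work=B]
After op 6 (merge): HEAD=fix@D [fix=D main=C work=B]
After op 7 (checkout): HEAD=main@C [fix=D main=C work=B]
After op 8 (merge): HEAD=main@E [fix=D main=E work=B]
After op 9 (commit): HEAD=main@F [fix=D main=F work=B]
After op 10 (branch): HEAD=main@F [exp=F fix=D main=F work=B]
After op 11 (commit): HEAD=main@G [exp=F fix=D main=G work=B]

Answer: A B C D E F G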